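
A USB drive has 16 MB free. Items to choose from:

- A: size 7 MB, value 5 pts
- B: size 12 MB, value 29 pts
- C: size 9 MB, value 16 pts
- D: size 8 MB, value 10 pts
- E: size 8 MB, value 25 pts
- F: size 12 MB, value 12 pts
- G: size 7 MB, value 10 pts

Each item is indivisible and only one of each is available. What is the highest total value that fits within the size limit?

This is a 0/1 knapsack; check combinations near the capacity.
- E+G: size 8+7=15, value 25+10=35
- D+E: size 8+8=16, value 10+25=35
- A+E: size 7+8=15, value 5+25=30
Best: 35 pts.

35 pts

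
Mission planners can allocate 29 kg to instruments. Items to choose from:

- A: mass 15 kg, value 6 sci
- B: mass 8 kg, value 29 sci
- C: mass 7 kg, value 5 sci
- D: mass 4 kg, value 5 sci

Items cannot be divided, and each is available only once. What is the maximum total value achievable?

Check high-value combinations within 29 kg:
- A+B+D: mass 15+8+4=27, value 6+29+5=40
- B+C+D: mass 8+7+4=19, value 29+5+5=39
- A+B: mass 15+8=23, value 6+29=35
- B+D: mass 8+4=12, value 29+5=34
Best: 40 sci.

40 sci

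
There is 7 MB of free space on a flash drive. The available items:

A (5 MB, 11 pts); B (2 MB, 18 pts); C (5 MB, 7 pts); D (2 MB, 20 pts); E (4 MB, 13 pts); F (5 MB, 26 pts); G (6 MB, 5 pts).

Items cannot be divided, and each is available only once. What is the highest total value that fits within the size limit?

This is a 0/1 knapsack; check combinations near the capacity.
- D+F: size 2+5=7, value 20+26=46
- B+F: size 2+5=7, value 18+26=44
- B+D: size 2+2=4, value 18+20=38
- D+E: size 2+4=6, value 20+13=33
Best: 46 pts.

46 pts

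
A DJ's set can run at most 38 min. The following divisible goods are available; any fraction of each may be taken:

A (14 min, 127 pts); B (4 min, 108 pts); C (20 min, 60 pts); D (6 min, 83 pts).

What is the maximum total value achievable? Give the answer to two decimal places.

360.00

Take in order of value per unit:
- B (108/4 per unit): all 4 → value 108, running total 108.00
- D (83/6 per unit): all 6 → value 83, running total 191.00
- A (127/14 per unit): all 14 → value 127, running total 318.00
- C (60/20 per unit): 14 of 20 → value 14×60/20 = 42.0000, running total 360.00
Total 360.00.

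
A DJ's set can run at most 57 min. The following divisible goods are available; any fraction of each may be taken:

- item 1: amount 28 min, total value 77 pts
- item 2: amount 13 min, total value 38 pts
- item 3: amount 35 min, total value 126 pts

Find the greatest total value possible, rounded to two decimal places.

188.75

Take in order of value per unit:
- item 3 (126/35 per unit): all 35 → value 126, running total 126.00
- item 2 (38/13 per unit): all 13 → value 38, running total 164.00
- item 1 (77/28 per unit): 9 of 28 → value 9×77/28 = 24.7500, running total 188.75
Total 188.75.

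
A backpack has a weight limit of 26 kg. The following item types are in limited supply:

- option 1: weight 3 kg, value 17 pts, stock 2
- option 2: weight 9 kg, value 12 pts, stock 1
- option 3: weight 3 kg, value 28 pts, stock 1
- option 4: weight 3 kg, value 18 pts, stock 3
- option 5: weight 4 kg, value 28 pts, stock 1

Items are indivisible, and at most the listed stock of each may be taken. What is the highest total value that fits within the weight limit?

Top feasible selections:
- 2×option 1 + 1×option 3 + 3×option 4 + 1×option 5: weight 22, value 144
- 1×option 1 + 1×option 3 + 3×option 4 + 1×option 5: weight 19, value 127
- 2×option 1 + 1×option 3 + 2×option 4 + 1×option 5: weight 19, value 126
Best: 144 pts.

144 pts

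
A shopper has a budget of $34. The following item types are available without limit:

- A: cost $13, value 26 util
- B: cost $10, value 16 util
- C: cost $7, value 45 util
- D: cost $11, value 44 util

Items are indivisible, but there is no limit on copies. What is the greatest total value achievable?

Best value-per-unit is C at 45/7, and filling with it alone uses cost 4×7=28. No mix of the others beats 4×45 = 180.

180 util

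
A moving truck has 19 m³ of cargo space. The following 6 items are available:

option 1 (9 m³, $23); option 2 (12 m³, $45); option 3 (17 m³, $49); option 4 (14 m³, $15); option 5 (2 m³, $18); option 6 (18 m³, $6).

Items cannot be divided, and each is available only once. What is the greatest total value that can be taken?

$67

Check high-value combinations within 19 m³:
- option 3+option 5: volume 17+2=19, value 49+18=67
- option 2+option 5: volume 12+2=14, value 45+18=63
- option 3: volume 17, value 49
Best: $67.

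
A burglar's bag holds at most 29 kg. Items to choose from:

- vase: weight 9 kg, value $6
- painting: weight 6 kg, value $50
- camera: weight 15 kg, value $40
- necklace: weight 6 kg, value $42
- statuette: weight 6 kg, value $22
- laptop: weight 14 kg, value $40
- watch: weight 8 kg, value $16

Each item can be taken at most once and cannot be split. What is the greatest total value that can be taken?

$132

Check high-value combinations within 29 kg:
- painting+necklace+laptop: weight 6+6+14=26, value 50+42+40=132
- painting+camera+necklace: weight 6+15+6=27, value 50+40+42=132
- painting+necklace+statuette+watch: weight 6+6+6+8=26, value 50+42+22+16=130
- vase+painting+necklace+statuette: weight 9+6+6+6=27, value 6+50+42+22=120
Best: $132.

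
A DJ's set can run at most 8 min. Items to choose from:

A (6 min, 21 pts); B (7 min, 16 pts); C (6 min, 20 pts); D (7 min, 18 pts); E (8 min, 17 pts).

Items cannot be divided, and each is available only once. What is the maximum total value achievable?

Check high-value combinations within 8 min:
- A: duration 6, value 21
- C: duration 6, value 20
- D: duration 7, value 18
- E: duration 8, value 17
- B: duration 7, value 16
Best: 21 pts.

21 pts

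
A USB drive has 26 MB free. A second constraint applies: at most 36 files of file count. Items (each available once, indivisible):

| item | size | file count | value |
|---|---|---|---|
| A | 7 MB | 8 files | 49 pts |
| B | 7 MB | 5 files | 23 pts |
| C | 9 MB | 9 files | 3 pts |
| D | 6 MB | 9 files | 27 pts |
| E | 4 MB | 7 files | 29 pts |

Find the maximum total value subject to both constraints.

Feasible sets respecting both limits:
- A+B+D+E: size 24, file count 29, value 128
- A+C+D+E: size 26, file count 33, value 108
- A+D+E: size 17, file count 24, value 105
- A+B+E: size 18, file count 20, value 101
Best: 128 pts.

128 pts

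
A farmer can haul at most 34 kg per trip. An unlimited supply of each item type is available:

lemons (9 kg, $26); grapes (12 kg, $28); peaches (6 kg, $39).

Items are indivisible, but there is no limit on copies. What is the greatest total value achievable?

Best value-per-unit is peaches at 39/6, and filling with it alone uses weight 5×6=30. No mix of the others beats 5×39 = 195.

$195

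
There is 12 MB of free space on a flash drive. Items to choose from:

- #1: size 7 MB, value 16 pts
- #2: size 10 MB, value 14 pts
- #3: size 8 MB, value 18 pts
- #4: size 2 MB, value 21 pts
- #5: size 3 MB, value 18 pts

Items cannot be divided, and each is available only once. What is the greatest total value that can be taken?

55 pts

Check high-value combinations within 12 MB:
- #1+#4+#5: size 7+2+3=12, value 16+21+18=55
- #4+#5: size 2+3=5, value 21+18=39
- #3+#4: size 8+2=10, value 18+21=39
- #1+#4: size 7+2=9, value 16+21=37
Best: 55 pts.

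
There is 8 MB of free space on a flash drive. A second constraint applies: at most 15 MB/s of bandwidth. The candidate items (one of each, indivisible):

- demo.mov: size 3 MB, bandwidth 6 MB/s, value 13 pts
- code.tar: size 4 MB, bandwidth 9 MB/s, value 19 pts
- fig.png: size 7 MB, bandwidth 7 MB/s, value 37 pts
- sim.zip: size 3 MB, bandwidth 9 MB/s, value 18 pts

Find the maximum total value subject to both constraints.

37 pts

Feasible sets respecting both limits:
- fig.png: size 7, bandwidth 7, value 37
- demo.mov+code.tar: size 7, bandwidth 15, value 32
- demo.mov+sim.zip: size 6, bandwidth 15, value 31
- code.tar: size 4, bandwidth 9, value 19
Best: 37 pts.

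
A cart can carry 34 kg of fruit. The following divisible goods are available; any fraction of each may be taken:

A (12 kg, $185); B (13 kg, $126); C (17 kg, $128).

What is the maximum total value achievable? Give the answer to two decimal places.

378.76

Take in order of value per unit:
- A (185/12 per unit): all 12 → value 185, running total 185.00
- B (126/13 per unit): all 13 → value 126, running total 311.00
- C (128/17 per unit): 9 of 17 → value 9×128/17 = 67.7647, running total 378.76
Total 378.76.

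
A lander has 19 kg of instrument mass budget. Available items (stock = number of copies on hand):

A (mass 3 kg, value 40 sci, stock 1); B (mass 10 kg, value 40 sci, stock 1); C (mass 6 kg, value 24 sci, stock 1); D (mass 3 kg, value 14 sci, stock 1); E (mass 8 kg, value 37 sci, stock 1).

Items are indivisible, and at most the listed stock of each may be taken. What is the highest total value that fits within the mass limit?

Top feasible selections:
- 1×A + 1×B + 1×C: mass 19, value 104
- 1×A + 1×C + 1×E: mass 17, value 101
- 1×A + 1×B + 1×D: mass 16, value 94
- 1×A + 1×D + 1×E: mass 14, value 91
Best: 104 sci.

104 sci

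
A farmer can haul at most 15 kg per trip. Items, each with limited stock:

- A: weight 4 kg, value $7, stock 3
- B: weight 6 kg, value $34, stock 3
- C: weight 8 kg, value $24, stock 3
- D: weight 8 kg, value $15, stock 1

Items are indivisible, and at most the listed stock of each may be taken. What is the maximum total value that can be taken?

$68

Top feasible selections:
- 2×B: weight 12, value 68
- 1×B + 1×C: weight 14, value 58
Best: $68.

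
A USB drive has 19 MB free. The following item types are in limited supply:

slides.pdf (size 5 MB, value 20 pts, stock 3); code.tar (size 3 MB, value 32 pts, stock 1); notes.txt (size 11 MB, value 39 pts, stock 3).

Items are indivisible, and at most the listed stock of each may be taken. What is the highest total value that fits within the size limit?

Best selections within size 19 and stock limits:
- 3×slides.pdf + 1×code.tar: size 18, value 92
- 1×slides.pdf + 1×code.tar + 1×notes.txt: size 19, value 91
- 2×slides.pdf + 1×code.tar: size 13, value 72
- 1×code.tar + 1×notes.txt: size 14, value 71
Best: 92 pts.

92 pts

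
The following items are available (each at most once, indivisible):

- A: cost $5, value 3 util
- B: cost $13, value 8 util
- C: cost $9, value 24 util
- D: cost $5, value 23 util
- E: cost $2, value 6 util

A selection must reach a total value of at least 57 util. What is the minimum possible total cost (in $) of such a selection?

29

Subsets with value ≥ 57, sorted by total cost:
- B+C+D+E: cost 29, value 61
- A+B+C+D: cost 32, value 58
- A+B+C+D+E: cost 34, value 64
Minimum cost: 29 $.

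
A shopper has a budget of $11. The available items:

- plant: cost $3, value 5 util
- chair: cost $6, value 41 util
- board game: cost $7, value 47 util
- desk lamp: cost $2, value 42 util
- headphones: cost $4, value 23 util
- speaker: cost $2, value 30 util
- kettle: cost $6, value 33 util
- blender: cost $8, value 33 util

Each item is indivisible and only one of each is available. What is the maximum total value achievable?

Check high-value combinations within $11:
- board game+desk lamp+speaker: cost 7+2+2=11, value 47+42+30=119
- chair+desk lamp+speaker: cost 6+2+2=10, value 41+42+30=113
- desk lamp+speaker+kettle: cost 2+2+6=10, value 42+30+33=105
- plant+desk lamp+headphones+speaker: cost 3+2+4+2=11, value 5+42+23+30=100
Best: 119 util.

119 util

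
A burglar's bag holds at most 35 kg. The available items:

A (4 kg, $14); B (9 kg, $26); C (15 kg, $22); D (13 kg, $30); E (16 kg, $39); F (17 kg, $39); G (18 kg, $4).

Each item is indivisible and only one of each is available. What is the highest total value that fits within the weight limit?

Check high-value combinations within 35 kg:
- A+D+E: weight 4+13+16=33, value 14+30+39=83
- A+D+F: weight 4+13+17=34, value 14+30+39=83
- A+B+E: weight 4+9+16=29, value 14+26+39=79
Best: $83.

$83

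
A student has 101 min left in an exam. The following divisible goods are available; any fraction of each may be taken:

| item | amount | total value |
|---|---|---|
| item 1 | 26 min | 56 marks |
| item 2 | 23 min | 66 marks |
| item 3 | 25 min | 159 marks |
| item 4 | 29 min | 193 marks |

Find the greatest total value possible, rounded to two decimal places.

Take in order of value per unit:
- item 4 (193/29 per unit): all 29 → value 193, running total 193.00
- item 3 (159/25 per unit): all 25 → value 159, running total 352.00
- item 2 (66/23 per unit): all 23 → value 66, running total 418.00
- item 1 (56/26 per unit): 24 of 26 → value 24×56/26 = 51.6923, running total 469.69
Total 469.69.

469.69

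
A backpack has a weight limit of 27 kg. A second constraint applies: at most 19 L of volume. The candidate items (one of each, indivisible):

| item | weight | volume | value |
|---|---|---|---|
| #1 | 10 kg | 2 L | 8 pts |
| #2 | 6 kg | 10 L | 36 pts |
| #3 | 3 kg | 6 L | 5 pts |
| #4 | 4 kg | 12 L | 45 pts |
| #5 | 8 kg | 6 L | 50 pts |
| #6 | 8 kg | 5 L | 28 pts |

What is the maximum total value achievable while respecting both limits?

95 pts

Feasible sets respecting both limits:
- #4+#5: weight 12, volume 18, value 95
- #1+#2+#5: weight 24, volume 18, value 94
- #2+#5: weight 14, volume 16, value 86
- #1+#5+#6: weight 26, volume 13, value 86
Best: 95 pts.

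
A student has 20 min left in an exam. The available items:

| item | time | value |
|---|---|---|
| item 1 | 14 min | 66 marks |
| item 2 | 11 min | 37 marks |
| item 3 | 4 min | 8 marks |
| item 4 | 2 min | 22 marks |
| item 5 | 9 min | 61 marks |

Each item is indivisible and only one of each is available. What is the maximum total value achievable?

98 marks

Check high-value combinations within 20 min:
- item 2+item 5: time 11+9=20, value 37+61=98
- item 1+item 3+item 4: time 14+4+2=20, value 66+8+22=96
- item 3+item 4+item 5: time 4+2+9=15, value 8+22+61=91
- item 1+item 4: time 14+2=16, value 66+22=88
- item 4+item 5: time 2+9=11, value 22+61=83
Best: 98 marks.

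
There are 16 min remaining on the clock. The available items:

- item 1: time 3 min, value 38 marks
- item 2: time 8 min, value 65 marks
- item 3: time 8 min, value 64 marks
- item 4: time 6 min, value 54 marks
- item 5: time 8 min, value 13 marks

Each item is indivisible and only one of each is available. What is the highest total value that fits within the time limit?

129 marks

Check high-value combinations within 16 min:
- item 2+item 3: time 8+8=16, value 65+64=129
- item 2+item 4: time 8+6=14, value 65+54=119
- item 3+item 4: time 8+6=14, value 64+54=118
- item 1+item 2: time 3+8=11, value 38+65=103
Best: 129 marks.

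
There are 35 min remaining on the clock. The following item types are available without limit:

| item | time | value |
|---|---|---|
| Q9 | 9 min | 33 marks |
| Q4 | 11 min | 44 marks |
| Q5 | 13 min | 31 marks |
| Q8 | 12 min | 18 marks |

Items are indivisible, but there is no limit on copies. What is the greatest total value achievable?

Best value-per-unit is Q4 at 44/11, and filling with it alone uses time 3×11=33. No mix of the others beats 3×44 = 132.

132 marks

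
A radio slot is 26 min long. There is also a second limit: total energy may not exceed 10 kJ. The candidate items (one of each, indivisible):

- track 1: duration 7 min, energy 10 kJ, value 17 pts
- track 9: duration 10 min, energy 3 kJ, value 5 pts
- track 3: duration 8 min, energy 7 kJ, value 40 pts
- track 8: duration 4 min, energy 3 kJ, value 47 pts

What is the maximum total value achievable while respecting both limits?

Feasible sets respecting both limits:
- track 3+track 8: duration 12, energy 10, value 87
- track 9+track 8: duration 14, energy 6, value 52
- track 8: duration 4, energy 3, value 47
- track 9+track 3: duration 18, energy 10, value 45
Best: 87 pts.

87 pts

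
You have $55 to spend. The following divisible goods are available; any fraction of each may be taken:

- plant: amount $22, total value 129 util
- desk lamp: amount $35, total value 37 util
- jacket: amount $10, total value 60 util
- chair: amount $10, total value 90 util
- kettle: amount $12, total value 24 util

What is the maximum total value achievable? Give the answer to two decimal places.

Take in order of value per unit:
- chair (90/10 per unit): all 10 → value 90, running total 90.00
- jacket (60/10 per unit): all 10 → value 60, running total 150.00
- plant (129/22 per unit): all 22 → value 129, running total 279.00
- kettle (24/12 per unit): all 12 → value 24, running total 303.00
- desk lamp (37/35 per unit): 1 of 35 → value 1×37/35 = 1.0571, running total 304.06
Total 304.06.

304.06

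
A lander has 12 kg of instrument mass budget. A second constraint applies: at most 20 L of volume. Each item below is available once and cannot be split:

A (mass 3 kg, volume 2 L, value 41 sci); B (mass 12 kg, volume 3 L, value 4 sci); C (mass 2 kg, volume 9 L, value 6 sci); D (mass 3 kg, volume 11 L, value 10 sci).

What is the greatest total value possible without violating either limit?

Feasible sets respecting both limits:
- A+D: mass 6, volume 13, value 51
- A+C: mass 5, volume 11, value 47
- A: mass 3, volume 2, value 41
Best: 51 sci.

51 sci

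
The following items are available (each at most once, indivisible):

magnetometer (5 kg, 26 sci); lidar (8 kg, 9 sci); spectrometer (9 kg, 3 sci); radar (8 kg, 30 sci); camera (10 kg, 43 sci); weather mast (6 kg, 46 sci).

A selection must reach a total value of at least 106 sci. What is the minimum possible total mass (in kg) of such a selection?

Subsets with value ≥ 106, sorted by total mass:
- magnetometer+camera+weather mast: mass 21, value 115
- radar+camera+weather mast: mass 24, value 119
Minimum mass: 21 kg.

21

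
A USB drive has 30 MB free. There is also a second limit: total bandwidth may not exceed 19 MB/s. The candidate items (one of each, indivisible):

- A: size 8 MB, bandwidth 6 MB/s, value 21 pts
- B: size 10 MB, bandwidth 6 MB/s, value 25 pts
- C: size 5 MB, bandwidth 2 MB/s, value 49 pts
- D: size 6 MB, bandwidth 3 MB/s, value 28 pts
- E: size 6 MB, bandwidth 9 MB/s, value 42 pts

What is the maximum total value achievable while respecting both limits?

Feasible sets respecting both limits:
- A+B+C+D: size 29, bandwidth 17, value 123
- C+D+E: size 17, bandwidth 14, value 119
- B+C+E: size 21, bandwidth 17, value 116
Best: 123 pts.

123 pts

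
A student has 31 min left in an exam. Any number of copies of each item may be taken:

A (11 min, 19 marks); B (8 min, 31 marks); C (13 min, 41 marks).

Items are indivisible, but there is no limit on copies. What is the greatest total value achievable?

Best value-per-unit is B at 31/8; filling with it alone gives 3×31 = 93.
Optimal mix: 2×B + 1×C → time 29, value 103.

103 marks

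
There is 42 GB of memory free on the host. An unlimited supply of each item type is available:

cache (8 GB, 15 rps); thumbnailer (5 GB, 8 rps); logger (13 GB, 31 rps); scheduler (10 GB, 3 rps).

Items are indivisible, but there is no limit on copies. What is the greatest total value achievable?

93 rps

Best value-per-unit is logger at 31/13, and filling with it alone uses memory 3×13=39. No mix of the others beats 3×31 = 93.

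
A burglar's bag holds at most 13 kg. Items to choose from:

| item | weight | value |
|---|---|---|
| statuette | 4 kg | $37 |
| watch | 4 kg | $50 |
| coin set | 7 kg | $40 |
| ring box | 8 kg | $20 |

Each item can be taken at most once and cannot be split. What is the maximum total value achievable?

$90

Check high-value combinations within 13 kg:
- watch+coin set: weight 4+7=11, value 50+40=90
- statuette+watch: weight 4+4=8, value 37+50=87
- statuette+coin set: weight 4+7=11, value 37+40=77
- watch+ring box: weight 4+8=12, value 50+20=70
- statuette+ring box: weight 4+8=12, value 37+20=57
Best: $90.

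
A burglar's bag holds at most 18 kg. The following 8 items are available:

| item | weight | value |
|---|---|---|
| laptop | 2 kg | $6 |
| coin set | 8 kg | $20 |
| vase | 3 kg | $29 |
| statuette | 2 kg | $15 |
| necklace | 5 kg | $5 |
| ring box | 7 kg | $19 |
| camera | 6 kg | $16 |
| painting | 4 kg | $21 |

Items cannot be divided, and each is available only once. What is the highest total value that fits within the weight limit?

Check high-value combinations within 18 kg:
- laptop+vase+statuette+ring box+painting: weight 2+3+2+7+4=18, value 6+29+15+19+21=90
- laptop+vase+statuette+camera+painting: weight 2+3+2+6+4=17, value 6+29+15+16+21=87
- coin set+vase+statuette+painting: weight 8+3+2+4=17, value 20+29+15+21=85
- vase+statuette+ring box+painting: weight 3+2+7+4=16, value 29+15+19+21=84
- vase+statuette+camera+painting: weight 3+2+6+4=15, value 29+15+16+21=81
Best: $90.

$90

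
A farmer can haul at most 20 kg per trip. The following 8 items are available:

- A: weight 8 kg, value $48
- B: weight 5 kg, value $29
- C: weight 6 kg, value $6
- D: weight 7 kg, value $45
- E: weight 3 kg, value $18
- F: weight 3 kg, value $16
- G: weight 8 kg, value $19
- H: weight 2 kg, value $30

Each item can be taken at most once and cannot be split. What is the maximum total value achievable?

$141

Check high-value combinations within 20 kg:
- A+D+E+H: weight 8+7+3+2=20, value 48+45+18+30=141
- A+D+F+H: weight 8+7+3+2=20, value 48+45+16+30=139
- B+D+E+F+H: weight 5+7+3+3+2=20, value 29+45+18+16+30=138
Best: $141.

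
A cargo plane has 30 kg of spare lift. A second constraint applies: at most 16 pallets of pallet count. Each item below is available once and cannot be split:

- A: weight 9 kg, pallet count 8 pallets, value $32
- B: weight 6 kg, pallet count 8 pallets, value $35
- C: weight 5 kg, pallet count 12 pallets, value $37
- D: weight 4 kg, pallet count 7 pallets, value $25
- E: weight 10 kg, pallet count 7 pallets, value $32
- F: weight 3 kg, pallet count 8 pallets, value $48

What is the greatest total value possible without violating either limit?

Feasible sets respecting both limits:
- B+F: weight 9, pallet count 16, value 83
- A+F: weight 12, pallet count 16, value 80
- E+F: weight 13, pallet count 15, value 80
Best: $83.

$83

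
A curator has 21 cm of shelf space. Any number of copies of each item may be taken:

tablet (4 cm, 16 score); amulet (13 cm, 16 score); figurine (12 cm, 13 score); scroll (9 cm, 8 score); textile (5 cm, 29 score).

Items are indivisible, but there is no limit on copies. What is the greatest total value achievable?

116 score

Best value-per-unit is textile at 29/5, and filling with it alone uses length 4×5=20. No mix of the others beats 4×29 = 116.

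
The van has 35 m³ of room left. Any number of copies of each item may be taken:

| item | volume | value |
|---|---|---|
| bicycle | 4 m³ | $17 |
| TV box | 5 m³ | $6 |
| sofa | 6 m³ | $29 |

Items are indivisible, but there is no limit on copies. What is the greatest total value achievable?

Best value-per-unit is sofa at 29/6; filling with it alone gives 5×29 = 145.
Optimal mix: 1×bicycle + 5×sofa → volume 34, value 162.

$162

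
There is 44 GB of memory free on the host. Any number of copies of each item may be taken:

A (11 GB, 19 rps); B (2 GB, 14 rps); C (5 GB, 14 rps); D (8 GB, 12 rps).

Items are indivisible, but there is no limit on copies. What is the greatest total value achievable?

Best value-per-unit is B at 14/2, and filling with it alone uses memory 22×2=44. No mix of the others beats 22×14 = 308.

308 rps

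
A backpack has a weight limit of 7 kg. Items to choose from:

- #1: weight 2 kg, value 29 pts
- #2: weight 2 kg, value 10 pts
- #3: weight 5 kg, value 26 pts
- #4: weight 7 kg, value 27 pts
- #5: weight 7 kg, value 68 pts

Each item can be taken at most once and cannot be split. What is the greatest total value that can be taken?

This is a 0/1 knapsack; check combinations near the capacity.
- #5: weight 7, value 68
- #1+#3: weight 2+5=7, value 29+26=55
- #1+#2: weight 2+2=4, value 29+10=39
Best: 68 pts.

68 pts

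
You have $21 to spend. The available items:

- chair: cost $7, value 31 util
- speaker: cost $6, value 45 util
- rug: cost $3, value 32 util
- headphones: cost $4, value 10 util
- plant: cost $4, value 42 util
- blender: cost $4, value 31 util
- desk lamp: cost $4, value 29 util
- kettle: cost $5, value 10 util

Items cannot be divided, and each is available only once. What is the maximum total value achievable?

Check high-value combinations within $21:
- speaker+rug+plant+blender+desk lamp: cost 6+3+4+4+4=21, value 45+32+42+31+29=179
- speaker+rug+headphones+plant+blender: cost 6+3+4+4+4=21, value 45+32+10+42+31=160
- speaker+rug+headphones+plant+desk lamp: cost 6+3+4+4+4=21, value 45+32+10+42+29=158
Best: 179 util.

179 util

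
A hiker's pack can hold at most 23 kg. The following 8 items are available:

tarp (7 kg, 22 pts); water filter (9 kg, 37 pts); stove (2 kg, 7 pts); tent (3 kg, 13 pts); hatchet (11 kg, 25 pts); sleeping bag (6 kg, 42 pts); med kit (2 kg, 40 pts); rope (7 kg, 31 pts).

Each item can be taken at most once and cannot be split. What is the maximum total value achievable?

139 pts

This is a 0/1 knapsack; check combinations near the capacity.
- water filter+stove+tent+sleeping bag+med kit: weight 9+2+3+6+2=22, value 37+7+13+42+40=139
- tarp+sleeping bag+med kit+rope: weight 7+6+2+7=22, value 22+42+40+31=135
- stove+tent+sleeping bag+med kit+rope: weight 2+3+6+2+7=20, value 7+13+42+40+31=133
Best: 139 pts.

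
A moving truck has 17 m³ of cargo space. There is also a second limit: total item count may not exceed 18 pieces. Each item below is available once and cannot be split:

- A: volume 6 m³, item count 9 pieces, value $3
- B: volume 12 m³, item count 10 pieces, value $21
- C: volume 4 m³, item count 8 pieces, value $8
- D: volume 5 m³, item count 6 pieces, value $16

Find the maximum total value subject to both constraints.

Feasible sets respecting both limits:
- B+D: volume 17, item count 16, value 37
- B+C: volume 16, item count 18, value 29
- C+D: volume 9, item count 14, value 24
Best: $37.

$37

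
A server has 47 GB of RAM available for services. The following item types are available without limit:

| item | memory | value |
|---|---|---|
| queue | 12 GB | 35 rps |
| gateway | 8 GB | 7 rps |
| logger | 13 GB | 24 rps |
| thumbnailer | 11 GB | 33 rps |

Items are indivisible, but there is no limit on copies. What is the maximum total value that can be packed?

138 rps

Best value-per-unit is thumbnailer at 33/11; filling with it alone gives 4×33 = 132.
Optimal mix: 3×queue + 1×thumbnailer → memory 47, value 138.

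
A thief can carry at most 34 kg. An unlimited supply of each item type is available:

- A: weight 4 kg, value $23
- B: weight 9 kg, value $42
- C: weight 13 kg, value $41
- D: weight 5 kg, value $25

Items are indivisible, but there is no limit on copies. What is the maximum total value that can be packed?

$188

Best value-per-unit is A at 23/4; filling with it alone gives 8×23 = 184.
Optimal mix: 6×A + 2×D → weight 34, value 188.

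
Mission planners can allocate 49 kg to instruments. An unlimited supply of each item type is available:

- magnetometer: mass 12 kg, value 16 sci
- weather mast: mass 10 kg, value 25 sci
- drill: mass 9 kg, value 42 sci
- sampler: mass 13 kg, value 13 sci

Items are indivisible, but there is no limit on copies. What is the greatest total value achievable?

210 sci

Best value-per-unit is drill at 42/9, and filling with it alone uses mass 5×9=45. No mix of the others beats 5×42 = 210.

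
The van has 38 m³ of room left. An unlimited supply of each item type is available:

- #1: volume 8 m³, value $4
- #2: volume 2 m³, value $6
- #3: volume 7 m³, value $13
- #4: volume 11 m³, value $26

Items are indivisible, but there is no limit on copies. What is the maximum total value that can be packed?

Best value-per-unit is #2 at 6/2, and filling with it alone uses volume 19×2=38. No mix of the others beats 19×6 = 114.

$114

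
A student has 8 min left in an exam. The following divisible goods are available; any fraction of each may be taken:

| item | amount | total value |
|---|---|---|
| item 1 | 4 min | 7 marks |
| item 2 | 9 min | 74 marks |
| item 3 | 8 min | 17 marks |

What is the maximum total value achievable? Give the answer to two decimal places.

Take in order of value per unit:
- item 2 (74/9 per unit): 8 of 9 → value 8×74/9 = 65.7778, running total 65.78
Total 65.78.

65.78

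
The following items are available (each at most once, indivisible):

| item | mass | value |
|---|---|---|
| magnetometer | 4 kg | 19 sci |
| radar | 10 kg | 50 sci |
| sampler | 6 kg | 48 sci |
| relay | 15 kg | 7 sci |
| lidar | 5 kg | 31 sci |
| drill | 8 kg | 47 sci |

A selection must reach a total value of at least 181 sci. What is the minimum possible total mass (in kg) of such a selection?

Subsets with value ≥ 181, sorted by total mass:
- magnetometer+radar+sampler+lidar+drill: mass 33, value 195
- radar+sampler+relay+lidar+drill: mass 44, value 183
Minimum mass: 33 kg.

33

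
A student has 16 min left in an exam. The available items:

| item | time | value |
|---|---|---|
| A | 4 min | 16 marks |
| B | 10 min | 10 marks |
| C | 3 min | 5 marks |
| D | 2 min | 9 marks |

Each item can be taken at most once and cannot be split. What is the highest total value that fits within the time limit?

35 marks

Check high-value combinations within 16 min:
- A+B+D: time 4+10+2=16, value 16+10+9=35
- A+C+D: time 4+3+2=9, value 16+5+9=30
- A+B: time 4+10=14, value 16+10=26
- A+D: time 4+2=6, value 16+9=25
Best: 35 marks.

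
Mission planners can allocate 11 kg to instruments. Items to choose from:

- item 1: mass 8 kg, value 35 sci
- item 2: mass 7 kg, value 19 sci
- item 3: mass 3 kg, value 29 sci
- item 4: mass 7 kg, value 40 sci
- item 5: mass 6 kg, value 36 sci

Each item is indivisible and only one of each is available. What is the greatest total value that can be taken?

69 sci

Check high-value combinations within 11 kg:
- item 3+item 4: mass 3+7=10, value 29+40=69
- item 3+item 5: mass 3+6=9, value 29+36=65
- item 1+item 3: mass 8+3=11, value 35+29=64
- item 2+item 3: mass 7+3=10, value 19+29=48
Best: 69 sci.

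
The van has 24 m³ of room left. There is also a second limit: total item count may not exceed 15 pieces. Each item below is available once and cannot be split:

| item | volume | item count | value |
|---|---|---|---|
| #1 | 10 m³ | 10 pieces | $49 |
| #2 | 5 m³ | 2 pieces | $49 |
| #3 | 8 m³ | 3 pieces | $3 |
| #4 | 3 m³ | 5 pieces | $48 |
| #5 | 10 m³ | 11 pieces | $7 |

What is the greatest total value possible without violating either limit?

Feasible sets respecting both limits:
- #1+#2+#3: volume 23, item count 15, value 101
- #2+#3+#4: volume 16, item count 10, value 100
- #1+#2: volume 15, item count 12, value 98
Best: $101.

$101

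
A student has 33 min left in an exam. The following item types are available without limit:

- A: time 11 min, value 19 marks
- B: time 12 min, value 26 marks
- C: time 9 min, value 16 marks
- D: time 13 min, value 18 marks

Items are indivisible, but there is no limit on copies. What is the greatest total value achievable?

68 marks

Best value-per-unit is B at 26/12; filling with it alone gives 2×26 = 52.
Optimal mix: 2×B + 1×C → time 33, value 68.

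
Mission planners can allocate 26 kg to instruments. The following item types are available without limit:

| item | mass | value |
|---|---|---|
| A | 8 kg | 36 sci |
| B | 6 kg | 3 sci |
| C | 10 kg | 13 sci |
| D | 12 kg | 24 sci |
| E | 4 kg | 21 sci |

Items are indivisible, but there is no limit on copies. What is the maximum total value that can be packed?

Best value-per-unit is E at 21/4, and filling with it alone uses mass 6×4=24. No mix of the others beats 6×21 = 126.

126 sci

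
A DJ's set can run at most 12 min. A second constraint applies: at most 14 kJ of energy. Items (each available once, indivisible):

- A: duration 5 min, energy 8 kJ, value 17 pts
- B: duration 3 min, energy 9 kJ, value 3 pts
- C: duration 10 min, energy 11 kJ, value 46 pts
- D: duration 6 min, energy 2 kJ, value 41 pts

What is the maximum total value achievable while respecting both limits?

58 pts

Feasible sets respecting both limits:
- A+D: duration 11, energy 10, value 58
- C: duration 10, energy 11, value 46
- B+D: duration 9, energy 11, value 44
Best: 58 pts.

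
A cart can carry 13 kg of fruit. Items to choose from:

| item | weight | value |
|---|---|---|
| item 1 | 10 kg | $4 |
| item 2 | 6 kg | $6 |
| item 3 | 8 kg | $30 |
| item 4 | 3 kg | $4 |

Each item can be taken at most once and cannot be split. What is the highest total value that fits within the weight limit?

This is a 0/1 knapsack; check combinations near the capacity.
- item 3+item 4: weight 8+3=11, value 30+4=34
- item 3: weight 8, value 30
- item 2+item 4: weight 6+3=9, value 6+4=10
Best: $34.

$34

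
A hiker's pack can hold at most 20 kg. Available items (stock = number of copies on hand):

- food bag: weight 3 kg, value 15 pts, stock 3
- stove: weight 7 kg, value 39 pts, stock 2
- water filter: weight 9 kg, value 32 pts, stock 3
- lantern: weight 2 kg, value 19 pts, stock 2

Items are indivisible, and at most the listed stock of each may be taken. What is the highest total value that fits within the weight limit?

Top feasible selections:
- 3×food bag + 1×stove + 2×lantern: weight 20, value 122
- 2×stove + 2×lantern: weight 18, value 116
Best: 122 pts.

122 pts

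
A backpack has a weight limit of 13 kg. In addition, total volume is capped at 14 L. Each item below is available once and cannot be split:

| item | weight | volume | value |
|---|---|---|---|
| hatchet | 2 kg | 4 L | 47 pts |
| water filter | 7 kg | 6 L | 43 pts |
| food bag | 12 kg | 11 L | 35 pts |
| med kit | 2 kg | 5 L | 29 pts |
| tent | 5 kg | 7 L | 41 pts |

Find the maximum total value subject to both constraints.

90 pts

Feasible sets respecting both limits:
- hatchet+water filter: weight 9, volume 10, value 90
- hatchet+tent: weight 7, volume 11, value 88
- water filter+tent: weight 12, volume 13, value 84
Best: 90 pts.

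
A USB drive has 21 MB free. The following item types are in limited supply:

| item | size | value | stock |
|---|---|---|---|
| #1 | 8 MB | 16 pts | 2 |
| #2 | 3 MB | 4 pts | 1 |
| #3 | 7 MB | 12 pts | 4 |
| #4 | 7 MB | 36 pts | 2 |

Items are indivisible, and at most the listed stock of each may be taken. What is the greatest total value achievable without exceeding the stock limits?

Best selections within size 21 and stock limits:
- 1×#3 + 2×#4: size 21, value 84
- 1×#2 + 2×#4: size 17, value 76
- 2×#4: size 14, value 72
Best: 84 pts.

84 pts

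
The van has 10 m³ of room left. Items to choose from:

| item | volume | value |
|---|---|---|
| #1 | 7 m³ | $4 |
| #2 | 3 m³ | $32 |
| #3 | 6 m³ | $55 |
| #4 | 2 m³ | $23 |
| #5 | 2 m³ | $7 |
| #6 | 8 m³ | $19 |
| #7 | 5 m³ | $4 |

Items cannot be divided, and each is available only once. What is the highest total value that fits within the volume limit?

$87

Check high-value combinations within 10 m³:
- #2+#3: volume 3+6=9, value 32+55=87
- #3+#4+#5: volume 6+2+2=10, value 55+23+7=85
- #3+#4: volume 6+2=8, value 55+23=78
Best: $87.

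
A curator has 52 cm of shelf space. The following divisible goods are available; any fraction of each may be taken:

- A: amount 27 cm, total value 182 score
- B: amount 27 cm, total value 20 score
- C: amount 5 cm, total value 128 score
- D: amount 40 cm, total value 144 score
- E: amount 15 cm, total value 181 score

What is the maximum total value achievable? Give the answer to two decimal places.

Take in order of value per unit:
- C (128/5 per unit): all 5 → value 128, running total 128.00
- E (181/15 per unit): all 15 → value 181, running total 309.00
- A (182/27 per unit): all 27 → value 182, running total 491.00
- D (144/40 per unit): 5 of 40 → value 5×144/40 = 18.0000, running total 509.00
Total 509.00.

509.00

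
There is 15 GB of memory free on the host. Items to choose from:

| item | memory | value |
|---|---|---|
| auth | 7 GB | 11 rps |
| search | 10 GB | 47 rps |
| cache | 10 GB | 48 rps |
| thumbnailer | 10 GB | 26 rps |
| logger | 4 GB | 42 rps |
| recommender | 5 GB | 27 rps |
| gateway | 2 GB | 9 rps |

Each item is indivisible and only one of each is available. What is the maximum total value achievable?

90 rps

Check high-value combinations within 15 GB:
- cache+logger: memory 10+4=14, value 48+42=90
- search+logger: memory 10+4=14, value 47+42=89
- logger+recommender+gateway: memory 4+5+2=11, value 42+27+9=78
Best: 90 rps.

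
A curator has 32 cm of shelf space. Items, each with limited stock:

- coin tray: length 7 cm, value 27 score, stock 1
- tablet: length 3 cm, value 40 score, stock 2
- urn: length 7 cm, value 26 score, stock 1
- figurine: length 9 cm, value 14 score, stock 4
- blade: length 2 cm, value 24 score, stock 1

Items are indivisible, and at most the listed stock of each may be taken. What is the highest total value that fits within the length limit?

Top feasible selections:
- 1×coin tray + 2×tablet + 1×urn + 1×figurine + 1×blade: length 31, value 171
- 1×coin tray + 2×tablet + 1×urn + 1×blade: length 22, value 157
Best: 171 score.

171 score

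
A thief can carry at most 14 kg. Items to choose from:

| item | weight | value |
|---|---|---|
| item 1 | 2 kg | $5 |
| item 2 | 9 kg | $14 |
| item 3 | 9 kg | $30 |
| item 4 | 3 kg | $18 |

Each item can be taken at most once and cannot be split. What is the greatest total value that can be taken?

$53

This is a 0/1 knapsack; check combinations near the capacity.
- item 1+item 3+item 4: weight 2+9+3=14, value 5+30+18=53
- item 3+item 4: weight 9+3=12, value 30+18=48
- item 1+item 2+item 4: weight 2+9+3=14, value 5+14+18=37
Best: $53.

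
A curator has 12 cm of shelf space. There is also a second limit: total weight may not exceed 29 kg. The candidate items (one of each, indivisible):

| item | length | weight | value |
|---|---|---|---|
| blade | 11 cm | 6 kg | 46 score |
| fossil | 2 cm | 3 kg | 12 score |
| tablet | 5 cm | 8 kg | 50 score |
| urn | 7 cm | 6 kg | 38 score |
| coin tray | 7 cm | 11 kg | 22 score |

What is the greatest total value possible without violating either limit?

88 score

Feasible sets respecting both limits:
- tablet+urn: length 12, weight 14, value 88
- tablet+coin tray: length 12, weight 19, value 72
- fossil+tablet: length 7, weight 11, value 62
- tablet: length 5, weight 8, value 50
Best: 88 score.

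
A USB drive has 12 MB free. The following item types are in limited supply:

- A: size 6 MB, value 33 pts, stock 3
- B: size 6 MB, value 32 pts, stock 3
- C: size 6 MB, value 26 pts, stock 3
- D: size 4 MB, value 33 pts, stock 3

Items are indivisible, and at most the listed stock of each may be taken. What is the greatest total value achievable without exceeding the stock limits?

Top feasible selections:
- 3×D: size 12, value 99
- 2×D: size 8, value 66
- 1×A + 1×D: size 10, value 66
Best: 99 pts.

99 pts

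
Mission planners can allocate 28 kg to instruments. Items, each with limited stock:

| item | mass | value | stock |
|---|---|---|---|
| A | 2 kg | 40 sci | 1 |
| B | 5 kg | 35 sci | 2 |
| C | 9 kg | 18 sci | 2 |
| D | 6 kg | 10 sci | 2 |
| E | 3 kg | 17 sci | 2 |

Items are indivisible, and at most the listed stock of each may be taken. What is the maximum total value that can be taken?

Best selections within mass 28 and stock limits:
- 1×A + 2×B + 1×C + 2×E: mass 27, value 162
- 1×A + 2×B + 1×D + 2×E: mass 24, value 154
- 1×A + 2×B + 2×D + 1×E: mass 27, value 147
Best: 162 sci.

162 sci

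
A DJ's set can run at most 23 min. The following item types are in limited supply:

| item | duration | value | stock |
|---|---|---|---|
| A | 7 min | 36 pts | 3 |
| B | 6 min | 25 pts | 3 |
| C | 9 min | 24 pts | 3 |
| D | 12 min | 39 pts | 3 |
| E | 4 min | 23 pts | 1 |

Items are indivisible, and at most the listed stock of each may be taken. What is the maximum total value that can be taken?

Best selections within duration 23 and stock limits:
- 1×A + 2×B + 1×E: duration 23, value 109
- 3×A: duration 21, value 108
Best: 109 pts.

109 pts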